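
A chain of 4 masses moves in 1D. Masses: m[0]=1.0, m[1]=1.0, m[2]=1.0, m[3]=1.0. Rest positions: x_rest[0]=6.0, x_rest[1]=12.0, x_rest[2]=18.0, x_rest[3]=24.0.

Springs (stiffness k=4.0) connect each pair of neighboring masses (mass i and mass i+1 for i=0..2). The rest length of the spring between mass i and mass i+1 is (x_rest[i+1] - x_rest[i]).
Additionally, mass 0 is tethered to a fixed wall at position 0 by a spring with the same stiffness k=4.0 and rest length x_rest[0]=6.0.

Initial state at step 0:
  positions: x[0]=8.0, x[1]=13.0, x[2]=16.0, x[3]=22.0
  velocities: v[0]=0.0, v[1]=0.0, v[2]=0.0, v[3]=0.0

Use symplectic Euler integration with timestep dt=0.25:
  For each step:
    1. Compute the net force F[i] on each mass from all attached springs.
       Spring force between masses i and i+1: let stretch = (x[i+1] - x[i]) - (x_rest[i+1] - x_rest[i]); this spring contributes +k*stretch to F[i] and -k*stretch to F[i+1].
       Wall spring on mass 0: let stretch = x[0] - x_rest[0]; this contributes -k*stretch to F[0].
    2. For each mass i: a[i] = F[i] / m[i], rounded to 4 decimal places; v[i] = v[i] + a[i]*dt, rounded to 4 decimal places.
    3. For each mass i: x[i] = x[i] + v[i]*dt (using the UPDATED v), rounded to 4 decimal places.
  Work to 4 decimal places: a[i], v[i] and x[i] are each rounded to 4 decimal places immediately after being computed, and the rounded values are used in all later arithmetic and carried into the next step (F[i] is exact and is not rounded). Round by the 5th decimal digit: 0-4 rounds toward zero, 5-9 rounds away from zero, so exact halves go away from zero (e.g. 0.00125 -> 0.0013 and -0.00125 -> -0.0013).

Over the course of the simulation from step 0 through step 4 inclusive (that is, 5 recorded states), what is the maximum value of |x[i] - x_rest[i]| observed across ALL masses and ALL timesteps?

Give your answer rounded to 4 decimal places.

Answer: 2.2031

Derivation:
Step 0: x=[8.0000 13.0000 16.0000 22.0000] v=[0.0000 0.0000 0.0000 0.0000]
Step 1: x=[7.2500 12.5000 16.7500 22.0000] v=[-3.0000 -2.0000 3.0000 0.0000]
Step 2: x=[6.0000 11.7500 17.7500 22.1875] v=[-5.0000 -3.0000 4.0000 0.7500]
Step 3: x=[4.6875 11.0625 18.3594 22.7656] v=[-5.2500 -2.7500 2.4375 2.3125]
Step 4: x=[3.7969 10.6055 18.2461 23.7422] v=[-3.5625 -1.8281 -0.4532 3.9063]
Max displacement = 2.2031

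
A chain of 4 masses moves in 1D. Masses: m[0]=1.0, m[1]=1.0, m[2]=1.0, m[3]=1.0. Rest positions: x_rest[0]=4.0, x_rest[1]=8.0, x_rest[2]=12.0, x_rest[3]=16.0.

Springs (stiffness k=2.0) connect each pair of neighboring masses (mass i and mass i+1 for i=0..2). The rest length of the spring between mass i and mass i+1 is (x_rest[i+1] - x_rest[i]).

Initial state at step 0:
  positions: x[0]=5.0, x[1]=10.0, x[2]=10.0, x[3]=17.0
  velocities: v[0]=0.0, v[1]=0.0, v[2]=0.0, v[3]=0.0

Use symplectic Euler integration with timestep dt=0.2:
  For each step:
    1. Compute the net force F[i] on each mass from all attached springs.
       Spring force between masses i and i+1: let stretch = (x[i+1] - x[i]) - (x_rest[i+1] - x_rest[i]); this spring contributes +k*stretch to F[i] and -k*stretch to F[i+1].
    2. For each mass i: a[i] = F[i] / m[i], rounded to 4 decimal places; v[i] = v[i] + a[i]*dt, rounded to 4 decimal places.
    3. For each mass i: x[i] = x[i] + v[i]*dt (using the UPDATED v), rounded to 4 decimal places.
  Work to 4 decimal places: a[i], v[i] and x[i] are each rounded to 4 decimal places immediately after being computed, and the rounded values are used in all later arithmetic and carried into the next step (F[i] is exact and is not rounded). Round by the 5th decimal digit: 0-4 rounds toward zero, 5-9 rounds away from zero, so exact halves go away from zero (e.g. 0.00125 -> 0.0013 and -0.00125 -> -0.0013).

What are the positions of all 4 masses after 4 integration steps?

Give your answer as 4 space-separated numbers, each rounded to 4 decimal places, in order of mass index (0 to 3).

Step 0: x=[5.0000 10.0000 10.0000 17.0000] v=[0.0000 0.0000 0.0000 0.0000]
Step 1: x=[5.0800 9.6000 10.5600 16.7600] v=[0.4000 -2.0000 2.8000 -1.2000]
Step 2: x=[5.2016 8.9152 11.5392 16.3440] v=[0.6080 -3.4240 4.8960 -2.0800]
Step 3: x=[5.3003 8.1432 12.6929 15.8636] v=[0.4934 -3.8598 5.7683 -2.4019]
Step 4: x=[5.3064 7.5078 13.7362 15.4496] v=[0.0306 -3.1771 5.2167 -2.0702]

Answer: 5.3064 7.5078 13.7362 15.4496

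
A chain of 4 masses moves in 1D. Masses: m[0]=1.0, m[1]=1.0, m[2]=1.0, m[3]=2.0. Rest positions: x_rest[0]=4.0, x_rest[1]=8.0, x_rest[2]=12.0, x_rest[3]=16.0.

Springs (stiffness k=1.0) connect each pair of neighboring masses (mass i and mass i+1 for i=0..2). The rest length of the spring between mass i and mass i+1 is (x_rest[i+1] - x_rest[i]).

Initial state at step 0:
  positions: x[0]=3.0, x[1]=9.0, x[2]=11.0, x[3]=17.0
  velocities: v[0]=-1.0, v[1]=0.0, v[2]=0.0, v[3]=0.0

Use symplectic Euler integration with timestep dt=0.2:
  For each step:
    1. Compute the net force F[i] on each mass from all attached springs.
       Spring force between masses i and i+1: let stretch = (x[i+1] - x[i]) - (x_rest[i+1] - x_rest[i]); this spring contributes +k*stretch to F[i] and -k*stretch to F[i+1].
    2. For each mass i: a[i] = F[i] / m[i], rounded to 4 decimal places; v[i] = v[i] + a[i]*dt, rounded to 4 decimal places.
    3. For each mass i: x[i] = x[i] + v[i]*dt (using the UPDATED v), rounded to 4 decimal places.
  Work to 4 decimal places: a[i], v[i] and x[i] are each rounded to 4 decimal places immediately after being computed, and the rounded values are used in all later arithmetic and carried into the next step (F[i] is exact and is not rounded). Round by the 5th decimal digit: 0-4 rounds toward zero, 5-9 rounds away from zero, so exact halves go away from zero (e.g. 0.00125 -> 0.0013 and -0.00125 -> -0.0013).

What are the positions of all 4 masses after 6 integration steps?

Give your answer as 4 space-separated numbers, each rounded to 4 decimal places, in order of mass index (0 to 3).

Step 0: x=[3.0000 9.0000 11.0000 17.0000] v=[-1.0000 0.0000 0.0000 0.0000]
Step 1: x=[2.8800 8.8400 11.1600 16.9600] v=[-0.6000 -0.8000 0.8000 -0.2000]
Step 2: x=[2.8384 8.5344 11.4592 16.8840] v=[-0.2080 -1.5280 1.4960 -0.3800]
Step 3: x=[2.8646 8.1180 11.8584 16.7795] v=[0.1312 -2.0822 1.9960 -0.5225]
Step 4: x=[2.9410 7.6410 12.3048 16.6566] v=[0.3819 -2.3848 2.2321 -0.6146]
Step 5: x=[3.0454 7.1626 12.7387 16.5266] v=[0.5219 -2.3920 2.1697 -0.6498]
Step 6: x=[3.1545 6.7426 13.1011 16.4009] v=[0.5453 -2.1002 1.8121 -0.6286]

Answer: 3.1545 6.7426 13.1011 16.4009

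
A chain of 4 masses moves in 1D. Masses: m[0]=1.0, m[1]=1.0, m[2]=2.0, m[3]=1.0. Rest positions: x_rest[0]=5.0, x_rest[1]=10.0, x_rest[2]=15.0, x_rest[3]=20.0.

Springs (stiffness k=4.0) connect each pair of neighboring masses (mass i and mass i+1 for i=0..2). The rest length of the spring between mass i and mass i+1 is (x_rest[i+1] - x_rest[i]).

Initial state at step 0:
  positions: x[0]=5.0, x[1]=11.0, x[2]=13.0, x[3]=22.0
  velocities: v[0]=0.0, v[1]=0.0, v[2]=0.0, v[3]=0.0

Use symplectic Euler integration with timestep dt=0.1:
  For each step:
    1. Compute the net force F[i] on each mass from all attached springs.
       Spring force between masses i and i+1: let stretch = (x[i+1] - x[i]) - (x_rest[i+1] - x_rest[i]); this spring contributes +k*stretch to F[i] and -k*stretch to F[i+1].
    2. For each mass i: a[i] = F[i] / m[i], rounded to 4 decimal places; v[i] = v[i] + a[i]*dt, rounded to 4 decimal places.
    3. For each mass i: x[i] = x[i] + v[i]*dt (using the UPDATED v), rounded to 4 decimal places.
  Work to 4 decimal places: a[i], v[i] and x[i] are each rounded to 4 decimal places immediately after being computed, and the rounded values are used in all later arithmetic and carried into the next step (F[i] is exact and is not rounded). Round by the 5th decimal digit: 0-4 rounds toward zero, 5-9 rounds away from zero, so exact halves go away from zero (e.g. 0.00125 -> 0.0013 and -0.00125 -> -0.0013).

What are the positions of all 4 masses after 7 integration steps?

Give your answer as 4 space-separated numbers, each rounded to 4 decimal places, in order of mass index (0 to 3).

Step 0: x=[5.0000 11.0000 13.0000 22.0000] v=[0.0000 0.0000 0.0000 0.0000]
Step 1: x=[5.0400 10.8400 13.1400 21.8400] v=[0.4000 -1.6000 1.4000 -1.6000]
Step 2: x=[5.1120 10.5400 13.4080 21.5320] v=[0.7200 -3.0000 2.6800 -3.0800]
Step 3: x=[5.2011 10.1376 13.7811 21.0990] v=[0.8912 -4.0240 3.7312 -4.3296]
Step 4: x=[5.2877 9.6835 14.2277 20.5733] v=[0.8658 -4.5412 4.4661 -5.2568]
Step 5: x=[5.3501 9.2353 14.7103 19.9938] v=[0.6241 -4.4818 4.8264 -5.7950]
Step 6: x=[5.3679 8.8507 15.1891 19.4030] v=[0.1782 -3.8459 4.7881 -5.9084]
Step 7: x=[5.3250 8.5803 15.6254 18.8436] v=[-0.4287 -2.7037 4.3632 -5.5940]

Answer: 5.3250 8.5803 15.6254 18.8436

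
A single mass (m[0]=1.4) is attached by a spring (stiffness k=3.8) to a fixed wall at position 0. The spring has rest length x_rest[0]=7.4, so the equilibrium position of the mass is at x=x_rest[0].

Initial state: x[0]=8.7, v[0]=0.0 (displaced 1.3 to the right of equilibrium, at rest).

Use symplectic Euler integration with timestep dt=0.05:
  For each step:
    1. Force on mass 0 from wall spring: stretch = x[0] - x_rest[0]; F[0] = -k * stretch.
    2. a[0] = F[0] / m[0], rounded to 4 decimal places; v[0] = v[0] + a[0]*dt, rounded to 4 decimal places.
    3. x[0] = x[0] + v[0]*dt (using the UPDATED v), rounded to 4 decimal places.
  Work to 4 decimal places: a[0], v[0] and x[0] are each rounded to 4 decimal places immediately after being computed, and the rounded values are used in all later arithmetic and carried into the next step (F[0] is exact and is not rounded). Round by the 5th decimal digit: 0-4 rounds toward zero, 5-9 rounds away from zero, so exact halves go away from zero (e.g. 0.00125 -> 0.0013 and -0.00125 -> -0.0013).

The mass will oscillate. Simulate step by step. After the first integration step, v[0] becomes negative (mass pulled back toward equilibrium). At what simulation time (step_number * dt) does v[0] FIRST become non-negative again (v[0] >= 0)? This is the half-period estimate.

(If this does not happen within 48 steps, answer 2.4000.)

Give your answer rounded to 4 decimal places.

Answer: 1.9500

Derivation:
Step 0: x=[8.7000] v=[0.0000]
Step 1: x=[8.6912] v=[-0.1764]
Step 2: x=[8.6736] v=[-0.3516]
Step 3: x=[8.6474] v=[-0.5244]
Step 4: x=[8.6127] v=[-0.6937]
Step 5: x=[8.5698] v=[-0.8583]
Step 6: x=[8.5189] v=[-1.0171]
Step 7: x=[8.4605] v=[-1.1690]
Step 8: x=[8.3949] v=[-1.3129]
Step 9: x=[8.3225] v=[-1.4479]
Step 10: x=[8.2438] v=[-1.5731]
Step 11: x=[8.1594] v=[-1.6876]
Step 12: x=[8.0699] v=[-1.7907]
Step 13: x=[7.9758] v=[-1.8816]
Step 14: x=[7.8778] v=[-1.9597]
Step 15: x=[7.7766] v=[-2.0245]
Step 16: x=[7.6728] v=[-2.0756]
Step 17: x=[7.5672] v=[-2.1126]
Step 18: x=[7.4604] v=[-2.1353]
Step 19: x=[7.3532] v=[-2.1435]
Step 20: x=[7.2463] v=[-2.1372]
Step 21: x=[7.1405] v=[-2.1163]
Step 22: x=[7.0364] v=[-2.0811]
Step 23: x=[6.9348] v=[-2.0318]
Step 24: x=[6.8364] v=[-1.9687]
Step 25: x=[6.7418] v=[-1.8922]
Step 26: x=[6.6517] v=[-1.8029]
Step 27: x=[6.5666] v=[-1.7013]
Step 28: x=[6.4872] v=[-1.5882]
Step 29: x=[6.4140] v=[-1.4643]
Step 30: x=[6.3475] v=[-1.3305]
Step 31: x=[6.2881] v=[-1.1877]
Step 32: x=[6.2363] v=[-1.0368]
Step 33: x=[6.1924] v=[-0.8789]
Step 34: x=[6.1567] v=[-0.7150]
Step 35: x=[6.1294] v=[-0.5463]
Step 36: x=[6.1107] v=[-0.3739]
Step 37: x=[6.1008] v=[-0.1989]
Step 38: x=[6.0997] v=[-0.0226]
Step 39: x=[6.1074] v=[0.1539]
First v>=0 after going negative at step 39, time=1.9500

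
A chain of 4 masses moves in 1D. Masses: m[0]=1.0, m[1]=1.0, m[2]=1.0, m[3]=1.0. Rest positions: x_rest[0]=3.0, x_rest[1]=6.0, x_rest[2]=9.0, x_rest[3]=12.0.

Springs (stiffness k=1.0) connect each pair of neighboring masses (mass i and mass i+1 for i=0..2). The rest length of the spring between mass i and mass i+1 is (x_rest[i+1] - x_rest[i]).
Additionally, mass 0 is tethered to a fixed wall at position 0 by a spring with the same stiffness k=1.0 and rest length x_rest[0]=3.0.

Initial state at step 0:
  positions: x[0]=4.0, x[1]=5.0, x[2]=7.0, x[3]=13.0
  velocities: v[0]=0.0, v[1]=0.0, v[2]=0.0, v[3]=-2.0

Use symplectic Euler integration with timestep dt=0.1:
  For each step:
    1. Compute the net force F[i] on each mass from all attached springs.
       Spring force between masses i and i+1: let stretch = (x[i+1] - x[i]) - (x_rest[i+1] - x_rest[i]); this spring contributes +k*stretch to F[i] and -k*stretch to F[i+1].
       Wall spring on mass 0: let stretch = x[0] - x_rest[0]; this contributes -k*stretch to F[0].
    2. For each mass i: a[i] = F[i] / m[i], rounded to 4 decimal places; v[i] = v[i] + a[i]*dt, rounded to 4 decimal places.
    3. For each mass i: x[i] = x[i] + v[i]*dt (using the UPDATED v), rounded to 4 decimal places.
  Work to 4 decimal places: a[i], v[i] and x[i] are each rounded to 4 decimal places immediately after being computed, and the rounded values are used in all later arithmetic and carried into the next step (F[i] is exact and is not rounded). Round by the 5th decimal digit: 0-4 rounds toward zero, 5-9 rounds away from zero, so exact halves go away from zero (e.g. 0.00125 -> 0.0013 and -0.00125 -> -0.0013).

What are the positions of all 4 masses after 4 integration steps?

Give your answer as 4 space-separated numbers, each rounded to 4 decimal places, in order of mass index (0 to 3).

Step 0: x=[4.0000 5.0000 7.0000 13.0000] v=[0.0000 0.0000 0.0000 -2.0000]
Step 1: x=[3.9700 5.0100 7.0400 12.7700] v=[-0.3000 0.1000 0.4000 -2.3000]
Step 2: x=[3.9107 5.0299 7.1170 12.5127] v=[-0.5930 0.1990 0.7700 -2.5730]
Step 3: x=[3.8235 5.0595 7.2271 12.2314] v=[-0.8722 0.2958 1.1009 -2.8126]
Step 4: x=[3.7104 5.0984 7.3656 11.9301] v=[-1.1310 0.3890 1.3846 -3.0130]

Answer: 3.7104 5.0984 7.3656 11.9301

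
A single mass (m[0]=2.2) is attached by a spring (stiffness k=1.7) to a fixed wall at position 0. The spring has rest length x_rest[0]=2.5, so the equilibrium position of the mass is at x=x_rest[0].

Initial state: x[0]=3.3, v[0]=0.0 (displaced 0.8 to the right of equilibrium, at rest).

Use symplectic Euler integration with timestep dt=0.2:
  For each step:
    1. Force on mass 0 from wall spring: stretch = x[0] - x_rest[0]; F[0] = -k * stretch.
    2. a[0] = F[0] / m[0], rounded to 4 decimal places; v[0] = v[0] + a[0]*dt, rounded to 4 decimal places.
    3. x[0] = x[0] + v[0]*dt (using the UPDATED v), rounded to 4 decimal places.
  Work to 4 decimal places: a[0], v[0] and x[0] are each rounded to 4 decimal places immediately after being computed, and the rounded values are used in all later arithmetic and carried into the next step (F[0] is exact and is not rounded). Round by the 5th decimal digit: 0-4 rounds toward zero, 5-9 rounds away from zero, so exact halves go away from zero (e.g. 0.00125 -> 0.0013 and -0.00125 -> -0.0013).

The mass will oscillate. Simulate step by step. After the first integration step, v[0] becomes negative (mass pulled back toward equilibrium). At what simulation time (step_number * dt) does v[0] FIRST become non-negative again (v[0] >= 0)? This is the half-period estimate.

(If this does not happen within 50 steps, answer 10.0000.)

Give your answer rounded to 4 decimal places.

Answer: 3.6000

Derivation:
Step 0: x=[3.3000] v=[0.0000]
Step 1: x=[3.2753] v=[-0.1236]
Step 2: x=[3.2266] v=[-0.2434]
Step 3: x=[3.1555] v=[-0.3557]
Step 4: x=[3.0641] v=[-0.4570]
Step 5: x=[2.9553] v=[-0.5442]
Step 6: x=[2.8324] v=[-0.6146]
Step 7: x=[2.6992] v=[-0.6660]
Step 8: x=[2.5598] v=[-0.6968]
Step 9: x=[2.4186] v=[-0.7060]
Step 10: x=[2.2799] v=[-0.6934]
Step 11: x=[2.1480] v=[-0.6594]
Step 12: x=[2.0270] v=[-0.6050]
Step 13: x=[1.9206] v=[-0.5319]
Step 14: x=[1.8321] v=[-0.4424]
Step 15: x=[1.7643] v=[-0.3392]
Step 16: x=[1.7192] v=[-0.2255]
Step 17: x=[1.6982] v=[-0.1048]
Step 18: x=[1.7020] v=[0.0191]
First v>=0 after going negative at step 18, time=3.6000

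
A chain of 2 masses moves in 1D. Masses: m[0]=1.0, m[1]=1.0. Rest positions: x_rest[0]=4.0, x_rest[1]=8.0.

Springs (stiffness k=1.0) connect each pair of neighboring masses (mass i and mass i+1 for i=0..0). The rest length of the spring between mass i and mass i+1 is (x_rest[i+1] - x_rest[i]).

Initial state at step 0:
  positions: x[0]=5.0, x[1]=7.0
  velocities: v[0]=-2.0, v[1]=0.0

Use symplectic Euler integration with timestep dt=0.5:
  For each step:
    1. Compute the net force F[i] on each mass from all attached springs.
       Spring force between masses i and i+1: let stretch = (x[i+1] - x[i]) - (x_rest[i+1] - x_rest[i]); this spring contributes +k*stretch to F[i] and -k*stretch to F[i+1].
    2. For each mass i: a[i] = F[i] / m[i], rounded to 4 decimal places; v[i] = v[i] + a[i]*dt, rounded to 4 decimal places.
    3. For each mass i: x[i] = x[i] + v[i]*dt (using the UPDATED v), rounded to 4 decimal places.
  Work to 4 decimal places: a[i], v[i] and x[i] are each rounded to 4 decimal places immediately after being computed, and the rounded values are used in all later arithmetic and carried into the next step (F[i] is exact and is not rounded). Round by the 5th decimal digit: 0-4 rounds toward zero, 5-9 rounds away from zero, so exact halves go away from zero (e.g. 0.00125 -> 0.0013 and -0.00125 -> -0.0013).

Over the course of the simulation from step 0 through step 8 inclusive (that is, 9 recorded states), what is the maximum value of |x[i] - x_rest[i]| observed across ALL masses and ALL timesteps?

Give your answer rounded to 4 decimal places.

Step 0: x=[5.0000 7.0000] v=[-2.0000 0.0000]
Step 1: x=[3.5000 7.5000] v=[-3.0000 1.0000]
Step 2: x=[2.0000 8.0000] v=[-3.0000 1.0000]
Step 3: x=[1.0000 8.0000] v=[-2.0000 0.0000]
Step 4: x=[0.7500 7.2500] v=[-0.5000 -1.5000]
Step 5: x=[1.1250 5.8750] v=[0.7500 -2.7500]
Step 6: x=[1.6875 4.3125] v=[1.1250 -3.1250]
Step 7: x=[1.9063 3.0938] v=[0.4375 -2.4375]
Step 8: x=[1.4219 2.5782] v=[-0.9688 -1.0313]
Max displacement = 5.4218

Answer: 5.4218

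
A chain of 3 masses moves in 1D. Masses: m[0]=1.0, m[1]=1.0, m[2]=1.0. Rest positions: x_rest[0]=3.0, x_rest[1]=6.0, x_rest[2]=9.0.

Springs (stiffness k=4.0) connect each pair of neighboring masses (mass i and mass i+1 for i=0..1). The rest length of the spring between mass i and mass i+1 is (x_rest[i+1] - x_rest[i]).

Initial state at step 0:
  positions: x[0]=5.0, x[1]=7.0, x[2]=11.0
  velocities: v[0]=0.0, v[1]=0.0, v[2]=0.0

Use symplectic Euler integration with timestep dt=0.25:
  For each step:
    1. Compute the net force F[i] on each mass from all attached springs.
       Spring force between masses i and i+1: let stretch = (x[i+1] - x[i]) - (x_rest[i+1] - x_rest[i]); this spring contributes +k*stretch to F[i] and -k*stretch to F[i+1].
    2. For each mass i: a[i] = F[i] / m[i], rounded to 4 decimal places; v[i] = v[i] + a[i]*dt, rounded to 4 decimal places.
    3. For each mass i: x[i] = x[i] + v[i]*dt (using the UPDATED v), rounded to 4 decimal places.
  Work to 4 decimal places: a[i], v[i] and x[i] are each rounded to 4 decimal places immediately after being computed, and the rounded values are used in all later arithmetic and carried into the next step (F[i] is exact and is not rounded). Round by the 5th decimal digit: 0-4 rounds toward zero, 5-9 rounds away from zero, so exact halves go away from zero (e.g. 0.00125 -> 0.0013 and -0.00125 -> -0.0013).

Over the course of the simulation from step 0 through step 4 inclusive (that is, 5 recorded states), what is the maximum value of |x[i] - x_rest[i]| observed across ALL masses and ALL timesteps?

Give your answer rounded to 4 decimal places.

Step 0: x=[5.0000 7.0000 11.0000] v=[0.0000 0.0000 0.0000]
Step 1: x=[4.7500 7.5000 10.7500] v=[-1.0000 2.0000 -1.0000]
Step 2: x=[4.4375 8.1250 10.4375] v=[-1.2500 2.5000 -1.2500]
Step 3: x=[4.2969 8.4063 10.2969] v=[-0.5625 1.1250 -0.5625]
Step 4: x=[4.4336 8.1329 10.4336] v=[0.5469 -1.0938 0.5469]
Max displacement = 2.4063

Answer: 2.4063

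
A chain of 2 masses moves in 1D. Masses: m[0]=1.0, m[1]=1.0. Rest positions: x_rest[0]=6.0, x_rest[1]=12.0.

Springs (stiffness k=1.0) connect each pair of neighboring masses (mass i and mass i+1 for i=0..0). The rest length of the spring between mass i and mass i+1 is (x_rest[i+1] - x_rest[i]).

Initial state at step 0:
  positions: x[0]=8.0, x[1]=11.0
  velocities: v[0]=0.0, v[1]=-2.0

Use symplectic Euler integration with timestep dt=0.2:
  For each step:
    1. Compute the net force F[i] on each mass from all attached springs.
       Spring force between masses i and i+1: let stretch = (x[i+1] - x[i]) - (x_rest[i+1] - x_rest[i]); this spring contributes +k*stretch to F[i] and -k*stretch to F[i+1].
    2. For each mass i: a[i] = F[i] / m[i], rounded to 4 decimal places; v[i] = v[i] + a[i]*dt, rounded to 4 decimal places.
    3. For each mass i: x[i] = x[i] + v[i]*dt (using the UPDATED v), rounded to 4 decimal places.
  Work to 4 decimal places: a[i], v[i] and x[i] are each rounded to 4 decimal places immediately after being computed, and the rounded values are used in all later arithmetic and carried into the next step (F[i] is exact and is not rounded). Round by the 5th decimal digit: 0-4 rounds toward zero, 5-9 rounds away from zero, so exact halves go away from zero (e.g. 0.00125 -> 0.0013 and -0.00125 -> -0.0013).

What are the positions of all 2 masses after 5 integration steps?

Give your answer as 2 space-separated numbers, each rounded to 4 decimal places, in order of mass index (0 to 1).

Step 0: x=[8.0000 11.0000] v=[0.0000 -2.0000]
Step 1: x=[7.8800 10.7200] v=[-0.6000 -1.4000]
Step 2: x=[7.6336 10.5664] v=[-1.2320 -0.7680]
Step 3: x=[7.2645 10.5355] v=[-1.8454 -0.1546]
Step 4: x=[6.7863 10.6137] v=[-2.3912 0.3912]
Step 5: x=[6.2212 10.7788] v=[-2.8257 0.8257]

Answer: 6.2212 10.7788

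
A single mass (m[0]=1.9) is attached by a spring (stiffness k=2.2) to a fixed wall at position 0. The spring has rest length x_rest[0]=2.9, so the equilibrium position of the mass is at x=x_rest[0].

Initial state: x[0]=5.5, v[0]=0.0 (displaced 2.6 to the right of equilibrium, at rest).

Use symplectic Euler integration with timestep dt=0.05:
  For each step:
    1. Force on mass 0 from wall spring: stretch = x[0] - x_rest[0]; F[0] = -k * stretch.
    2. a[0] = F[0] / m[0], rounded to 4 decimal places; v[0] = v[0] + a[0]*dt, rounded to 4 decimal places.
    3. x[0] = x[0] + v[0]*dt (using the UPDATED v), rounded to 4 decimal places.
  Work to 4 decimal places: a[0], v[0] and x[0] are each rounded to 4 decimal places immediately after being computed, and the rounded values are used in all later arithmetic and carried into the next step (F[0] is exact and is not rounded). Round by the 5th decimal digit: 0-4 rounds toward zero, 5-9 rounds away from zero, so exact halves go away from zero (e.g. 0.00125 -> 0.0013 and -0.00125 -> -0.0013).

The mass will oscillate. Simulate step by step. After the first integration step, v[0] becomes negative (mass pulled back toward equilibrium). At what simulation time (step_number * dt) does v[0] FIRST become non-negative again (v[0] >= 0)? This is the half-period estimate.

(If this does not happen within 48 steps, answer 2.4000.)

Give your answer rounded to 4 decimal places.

Answer: 2.4000

Derivation:
Step 0: x=[5.5000] v=[0.0000]
Step 1: x=[5.4925] v=[-0.1505]
Step 2: x=[5.4775] v=[-0.3006]
Step 3: x=[5.4550] v=[-0.4498]
Step 4: x=[5.4251] v=[-0.5977]
Step 5: x=[5.3879] v=[-0.7439]
Step 6: x=[5.3435] v=[-0.8879]
Step 7: x=[5.2920] v=[-1.0294]
Step 8: x=[5.2336] v=[-1.1679]
Step 9: x=[5.1685] v=[-1.3030]
Step 10: x=[5.0968] v=[-1.4343]
Step 11: x=[5.0187] v=[-1.5615]
Step 12: x=[4.9345] v=[-1.6842]
Step 13: x=[4.8444] v=[-1.8020]
Step 14: x=[4.7487] v=[-1.9146]
Step 15: x=[4.6476] v=[-2.0216]
Step 16: x=[4.5415] v=[-2.1228]
Step 17: x=[4.4306] v=[-2.2178]
Step 18: x=[4.3153] v=[-2.3064]
Step 19: x=[4.1959] v=[-2.3883]
Step 20: x=[4.0727] v=[-2.4633]
Step 21: x=[3.9461] v=[-2.5312]
Step 22: x=[3.8165] v=[-2.5918]
Step 23: x=[3.6843] v=[-2.6449]
Step 24: x=[3.5498] v=[-2.6903]
Step 25: x=[3.4134] v=[-2.7279]
Step 26: x=[3.2755] v=[-2.7576]
Step 27: x=[3.1365] v=[-2.7793]
Step 28: x=[2.9969] v=[-2.7930]
Step 29: x=[2.8570] v=[-2.7986]
Step 30: x=[2.7172] v=[-2.7961]
Step 31: x=[2.5779] v=[-2.7855]
Step 32: x=[2.4396] v=[-2.7669]
Step 33: x=[2.3026] v=[-2.7402]
Step 34: x=[2.1673] v=[-2.7056]
Step 35: x=[2.0341] v=[-2.6632]
Step 36: x=[1.9034] v=[-2.6131]
Step 37: x=[1.7756] v=[-2.5554]
Step 38: x=[1.6511] v=[-2.4903]
Step 39: x=[1.5302] v=[-2.4180]
Step 40: x=[1.4133] v=[-2.3387]
Step 41: x=[1.3007] v=[-2.2526]
Step 42: x=[1.1927] v=[-2.1600]
Step 43: x=[1.0896] v=[-2.0612]
Step 44: x=[0.9918] v=[-1.9564]
Step 45: x=[0.8995] v=[-1.8459]
Step 46: x=[0.8130] v=[-1.7301]
Step 47: x=[0.7325] v=[-1.6093]
Step 48: x=[0.6583] v=[-1.4838]
v[0] did not become non-negative within 48 steps; using fallback time=2.4000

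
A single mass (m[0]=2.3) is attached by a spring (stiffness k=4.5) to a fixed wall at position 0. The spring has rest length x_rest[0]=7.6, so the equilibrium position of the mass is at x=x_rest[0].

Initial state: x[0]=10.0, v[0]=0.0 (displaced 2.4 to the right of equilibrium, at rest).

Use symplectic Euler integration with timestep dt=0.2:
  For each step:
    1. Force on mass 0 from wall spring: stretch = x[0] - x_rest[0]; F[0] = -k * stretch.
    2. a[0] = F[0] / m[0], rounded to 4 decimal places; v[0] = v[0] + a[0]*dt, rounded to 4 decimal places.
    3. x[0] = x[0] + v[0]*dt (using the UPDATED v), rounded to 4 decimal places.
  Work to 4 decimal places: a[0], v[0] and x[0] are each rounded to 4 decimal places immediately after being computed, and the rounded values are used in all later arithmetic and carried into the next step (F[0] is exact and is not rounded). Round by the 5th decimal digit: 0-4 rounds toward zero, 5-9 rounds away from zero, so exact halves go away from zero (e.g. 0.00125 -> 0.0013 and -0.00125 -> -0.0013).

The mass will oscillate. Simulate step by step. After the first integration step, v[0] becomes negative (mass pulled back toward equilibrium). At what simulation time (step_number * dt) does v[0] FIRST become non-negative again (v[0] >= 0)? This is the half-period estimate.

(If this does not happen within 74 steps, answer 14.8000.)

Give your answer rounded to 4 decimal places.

Step 0: x=[10.0000] v=[0.0000]
Step 1: x=[9.8122] v=[-0.9391]
Step 2: x=[9.4513] v=[-1.8047]
Step 3: x=[8.9455] v=[-2.5291]
Step 4: x=[8.3344] v=[-3.0556]
Step 5: x=[7.6658] v=[-3.3430]
Step 6: x=[6.9921] v=[-3.3687]
Step 7: x=[6.3659] v=[-3.1308]
Step 8: x=[5.8363] v=[-2.6479]
Step 9: x=[5.4447] v=[-1.9578]
Step 10: x=[5.2218] v=[-1.1144]
Step 11: x=[5.1850] v=[-0.1838]
Step 12: x=[5.3372] v=[0.7612]
First v>=0 after going negative at step 12, time=2.4000

Answer: 2.4000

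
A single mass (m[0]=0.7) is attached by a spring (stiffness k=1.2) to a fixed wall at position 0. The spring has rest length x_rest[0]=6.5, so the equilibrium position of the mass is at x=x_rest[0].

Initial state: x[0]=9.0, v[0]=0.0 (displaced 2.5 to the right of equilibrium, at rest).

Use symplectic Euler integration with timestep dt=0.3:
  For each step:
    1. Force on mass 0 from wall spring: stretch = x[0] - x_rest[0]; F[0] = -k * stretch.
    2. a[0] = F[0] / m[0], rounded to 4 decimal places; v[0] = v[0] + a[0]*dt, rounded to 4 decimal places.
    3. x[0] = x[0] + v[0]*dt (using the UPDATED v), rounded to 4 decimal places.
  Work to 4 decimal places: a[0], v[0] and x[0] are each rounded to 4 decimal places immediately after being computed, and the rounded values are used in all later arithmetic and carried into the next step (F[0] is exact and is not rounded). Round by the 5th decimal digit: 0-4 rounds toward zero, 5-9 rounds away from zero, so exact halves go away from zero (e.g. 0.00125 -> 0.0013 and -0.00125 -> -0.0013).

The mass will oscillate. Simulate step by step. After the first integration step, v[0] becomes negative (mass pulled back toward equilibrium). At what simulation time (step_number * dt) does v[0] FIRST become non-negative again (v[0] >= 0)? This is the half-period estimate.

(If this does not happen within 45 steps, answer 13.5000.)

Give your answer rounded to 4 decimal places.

Step 0: x=[9.0000] v=[0.0000]
Step 1: x=[8.6143] v=[-1.2857]
Step 2: x=[7.9024] v=[-2.3731]
Step 3: x=[6.9741] v=[-3.0943]
Step 4: x=[5.9727] v=[-3.3381]
Step 5: x=[5.0526] v=[-3.0669]
Step 6: x=[4.3559] v=[-2.3225]
Step 7: x=[3.9900] v=[-1.2198]
Step 8: x=[4.0113] v=[0.0711]
First v>=0 after going negative at step 8, time=2.4000

Answer: 2.4000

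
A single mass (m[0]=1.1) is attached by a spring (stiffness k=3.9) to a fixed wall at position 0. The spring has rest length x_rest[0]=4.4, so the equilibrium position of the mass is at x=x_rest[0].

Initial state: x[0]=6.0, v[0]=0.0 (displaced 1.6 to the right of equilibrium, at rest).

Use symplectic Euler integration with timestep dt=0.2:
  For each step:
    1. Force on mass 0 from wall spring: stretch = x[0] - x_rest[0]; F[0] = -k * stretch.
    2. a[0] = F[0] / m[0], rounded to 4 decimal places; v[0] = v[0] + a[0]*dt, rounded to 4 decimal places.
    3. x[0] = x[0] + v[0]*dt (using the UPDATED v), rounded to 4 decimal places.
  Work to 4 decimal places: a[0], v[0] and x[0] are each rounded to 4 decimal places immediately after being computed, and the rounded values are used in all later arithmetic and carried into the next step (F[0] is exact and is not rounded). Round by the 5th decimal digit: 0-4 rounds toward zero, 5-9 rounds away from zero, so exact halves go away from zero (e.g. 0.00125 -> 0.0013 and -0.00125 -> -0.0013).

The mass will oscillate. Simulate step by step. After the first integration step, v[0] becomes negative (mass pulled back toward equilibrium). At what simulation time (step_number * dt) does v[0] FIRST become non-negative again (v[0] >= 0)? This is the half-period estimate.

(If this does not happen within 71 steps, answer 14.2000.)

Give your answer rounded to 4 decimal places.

Answer: 1.8000

Derivation:
Step 0: x=[6.0000] v=[0.0000]
Step 1: x=[5.7731] v=[-1.1345]
Step 2: x=[5.3515] v=[-2.1082]
Step 3: x=[4.7949] v=[-2.7829]
Step 4: x=[4.1823] v=[-3.0629]
Step 5: x=[3.6006] v=[-2.9085]
Step 6: x=[3.1323] v=[-2.3417]
Step 7: x=[2.8437] v=[-1.4428]
Step 8: x=[2.7759] v=[-0.3392]
Step 9: x=[2.9384] v=[0.8124]
First v>=0 after going negative at step 9, time=1.8000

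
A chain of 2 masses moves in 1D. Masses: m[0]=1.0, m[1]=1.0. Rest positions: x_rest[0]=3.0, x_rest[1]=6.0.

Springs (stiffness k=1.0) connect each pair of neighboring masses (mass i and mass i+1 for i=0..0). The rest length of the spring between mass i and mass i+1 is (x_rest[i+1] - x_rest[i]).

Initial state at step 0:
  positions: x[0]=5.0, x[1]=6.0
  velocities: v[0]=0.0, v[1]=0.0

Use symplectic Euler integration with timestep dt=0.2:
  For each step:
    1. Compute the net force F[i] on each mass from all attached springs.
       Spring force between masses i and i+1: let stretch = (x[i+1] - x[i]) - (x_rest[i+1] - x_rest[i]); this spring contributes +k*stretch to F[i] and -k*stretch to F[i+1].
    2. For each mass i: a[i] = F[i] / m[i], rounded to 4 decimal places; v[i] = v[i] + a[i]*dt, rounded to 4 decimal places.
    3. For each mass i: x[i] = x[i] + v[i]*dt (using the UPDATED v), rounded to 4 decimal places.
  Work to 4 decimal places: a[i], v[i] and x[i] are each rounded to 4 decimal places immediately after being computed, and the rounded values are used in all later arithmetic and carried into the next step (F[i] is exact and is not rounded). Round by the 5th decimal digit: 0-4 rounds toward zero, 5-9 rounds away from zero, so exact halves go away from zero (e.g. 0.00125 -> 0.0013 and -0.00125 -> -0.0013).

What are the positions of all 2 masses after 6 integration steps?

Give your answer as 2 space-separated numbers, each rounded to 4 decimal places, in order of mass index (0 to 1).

Answer: 3.7269 7.2731

Derivation:
Step 0: x=[5.0000 6.0000] v=[0.0000 0.0000]
Step 1: x=[4.9200 6.0800] v=[-0.4000 0.4000]
Step 2: x=[4.7664 6.2336] v=[-0.7680 0.7680]
Step 3: x=[4.5515 6.4485] v=[-1.0746 1.0746]
Step 4: x=[4.2925 6.7075] v=[-1.2952 1.2952]
Step 5: x=[4.0101 6.9899] v=[-1.4122 1.4122]
Step 6: x=[3.7269 7.2731] v=[-1.4162 1.4162]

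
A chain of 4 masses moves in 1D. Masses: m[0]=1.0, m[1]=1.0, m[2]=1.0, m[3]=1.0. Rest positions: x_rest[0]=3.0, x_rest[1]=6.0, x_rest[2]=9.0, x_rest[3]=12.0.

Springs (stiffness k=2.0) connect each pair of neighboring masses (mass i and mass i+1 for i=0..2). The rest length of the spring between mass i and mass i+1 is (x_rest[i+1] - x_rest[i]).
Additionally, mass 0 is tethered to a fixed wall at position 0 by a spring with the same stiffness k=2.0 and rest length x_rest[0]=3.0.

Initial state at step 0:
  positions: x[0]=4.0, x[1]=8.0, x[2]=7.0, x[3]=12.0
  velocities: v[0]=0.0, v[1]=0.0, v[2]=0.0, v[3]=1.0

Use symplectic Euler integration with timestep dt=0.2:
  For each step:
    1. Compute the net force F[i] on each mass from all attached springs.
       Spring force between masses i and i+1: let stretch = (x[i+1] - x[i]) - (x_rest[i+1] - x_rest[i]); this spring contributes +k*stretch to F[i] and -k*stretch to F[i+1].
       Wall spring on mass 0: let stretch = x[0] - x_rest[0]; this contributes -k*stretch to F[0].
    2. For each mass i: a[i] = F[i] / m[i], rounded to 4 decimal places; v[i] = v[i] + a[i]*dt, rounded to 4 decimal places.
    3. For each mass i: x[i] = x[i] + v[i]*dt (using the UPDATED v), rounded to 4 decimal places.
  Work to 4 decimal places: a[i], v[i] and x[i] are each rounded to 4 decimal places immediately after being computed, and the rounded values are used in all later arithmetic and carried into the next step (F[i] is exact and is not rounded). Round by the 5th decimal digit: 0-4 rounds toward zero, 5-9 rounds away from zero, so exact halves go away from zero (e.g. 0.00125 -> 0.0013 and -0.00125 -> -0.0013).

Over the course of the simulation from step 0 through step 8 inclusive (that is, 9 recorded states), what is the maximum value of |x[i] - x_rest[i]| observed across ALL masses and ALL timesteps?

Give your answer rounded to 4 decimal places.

Answer: 2.2535

Derivation:
Step 0: x=[4.0000 8.0000 7.0000 12.0000] v=[0.0000 0.0000 0.0000 1.0000]
Step 1: x=[4.0000 7.6000 7.4800 12.0400] v=[0.0000 -2.0000 2.4000 0.2000]
Step 2: x=[3.9680 6.9024 8.3344 11.9552] v=[-0.1600 -3.4880 4.2720 -0.4240]
Step 3: x=[3.8533 6.0846 9.3639 11.8207] v=[-0.5734 -4.0890 5.1475 -0.6723]
Step 4: x=[3.6089 5.3506 10.3276 11.7297] v=[-1.2222 -3.6698 4.8185 -0.4550]
Step 5: x=[3.2151 4.8755 11.0053 11.7665] v=[-1.9691 -2.3757 3.3885 0.1842]
Step 6: x=[2.6969 4.7579 11.2535 11.9824] v=[-2.5910 -0.5879 1.2411 1.0797]
Step 7: x=[2.1278 4.9951 11.0404 12.3800] v=[-2.8454 1.1859 -1.0656 1.9881]
Step 8: x=[1.6179 5.4865 10.4508 12.9105] v=[-2.5496 2.4571 -2.9479 2.6523]
Max displacement = 2.2535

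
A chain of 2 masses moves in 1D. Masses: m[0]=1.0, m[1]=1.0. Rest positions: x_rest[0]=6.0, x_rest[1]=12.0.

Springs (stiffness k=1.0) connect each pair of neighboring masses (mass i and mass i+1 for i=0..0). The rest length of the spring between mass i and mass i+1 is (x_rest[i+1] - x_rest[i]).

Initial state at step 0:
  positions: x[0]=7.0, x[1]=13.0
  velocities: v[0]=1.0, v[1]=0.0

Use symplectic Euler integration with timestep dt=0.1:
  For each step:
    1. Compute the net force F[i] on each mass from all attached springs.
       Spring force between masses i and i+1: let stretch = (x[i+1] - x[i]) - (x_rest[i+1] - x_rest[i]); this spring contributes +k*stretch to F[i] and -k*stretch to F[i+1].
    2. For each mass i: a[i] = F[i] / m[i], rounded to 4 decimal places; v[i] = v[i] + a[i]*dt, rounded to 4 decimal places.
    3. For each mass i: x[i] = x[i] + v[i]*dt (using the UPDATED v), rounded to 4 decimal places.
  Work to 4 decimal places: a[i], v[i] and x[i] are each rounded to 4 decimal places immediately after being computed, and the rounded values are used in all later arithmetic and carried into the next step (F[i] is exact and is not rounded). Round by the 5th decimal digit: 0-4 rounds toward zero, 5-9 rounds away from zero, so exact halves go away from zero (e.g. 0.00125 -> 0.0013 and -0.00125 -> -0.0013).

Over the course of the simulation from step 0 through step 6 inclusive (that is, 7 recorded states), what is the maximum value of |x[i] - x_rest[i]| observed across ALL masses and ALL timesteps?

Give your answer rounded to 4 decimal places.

Step 0: x=[7.0000 13.0000] v=[1.0000 0.0000]
Step 1: x=[7.1000 13.0000] v=[1.0000 0.0000]
Step 2: x=[7.1990 13.0010] v=[0.9900 0.0100]
Step 3: x=[7.2960 13.0040] v=[0.9702 0.0298]
Step 4: x=[7.3901 13.0099] v=[0.9410 0.0590]
Step 5: x=[7.4804 13.0196] v=[0.9030 0.0970]
Step 6: x=[7.5661 13.0339] v=[0.8569 0.1431]
Max displacement = 1.5661

Answer: 1.5661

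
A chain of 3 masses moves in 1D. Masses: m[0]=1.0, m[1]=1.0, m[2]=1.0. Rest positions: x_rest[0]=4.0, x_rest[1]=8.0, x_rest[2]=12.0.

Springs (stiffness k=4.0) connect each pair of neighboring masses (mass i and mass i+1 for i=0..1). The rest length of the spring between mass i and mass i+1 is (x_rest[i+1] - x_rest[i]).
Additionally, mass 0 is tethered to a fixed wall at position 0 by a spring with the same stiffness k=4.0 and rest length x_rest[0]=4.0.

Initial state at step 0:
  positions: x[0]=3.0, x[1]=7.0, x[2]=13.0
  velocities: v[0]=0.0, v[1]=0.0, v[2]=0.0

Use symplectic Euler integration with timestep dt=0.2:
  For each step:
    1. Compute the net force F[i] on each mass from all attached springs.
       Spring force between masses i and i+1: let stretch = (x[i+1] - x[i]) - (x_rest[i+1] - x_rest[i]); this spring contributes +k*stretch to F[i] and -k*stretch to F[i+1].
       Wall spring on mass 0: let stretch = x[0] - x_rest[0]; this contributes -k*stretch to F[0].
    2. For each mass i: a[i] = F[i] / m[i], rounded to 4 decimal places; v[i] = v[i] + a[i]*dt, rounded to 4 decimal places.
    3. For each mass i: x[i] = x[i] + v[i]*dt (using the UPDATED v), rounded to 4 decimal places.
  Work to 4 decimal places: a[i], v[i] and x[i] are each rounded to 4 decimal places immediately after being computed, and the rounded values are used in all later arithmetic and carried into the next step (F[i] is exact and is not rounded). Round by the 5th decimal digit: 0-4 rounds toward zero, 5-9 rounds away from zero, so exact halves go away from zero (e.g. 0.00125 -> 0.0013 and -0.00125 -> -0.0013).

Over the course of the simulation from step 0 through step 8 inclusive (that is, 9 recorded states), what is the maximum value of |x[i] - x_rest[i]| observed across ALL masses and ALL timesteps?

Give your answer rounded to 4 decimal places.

Step 0: x=[3.0000 7.0000 13.0000] v=[0.0000 0.0000 0.0000]
Step 1: x=[3.1600 7.3200 12.6800] v=[0.8000 1.6000 -1.6000]
Step 2: x=[3.4800 7.8320 12.1424] v=[1.6000 2.5600 -2.6880]
Step 3: x=[3.9395 8.3373 11.5551] v=[2.2976 2.5267 -2.9363]
Step 4: x=[4.4723 8.6538 11.0930] v=[2.6642 1.5827 -2.3105]
Step 5: x=[4.9586 8.6916 10.8806] v=[2.4316 0.1889 -1.0619]
Step 6: x=[5.2488 8.4823 10.9580] v=[1.4511 -1.0463 0.3869]
Step 7: x=[5.2166 8.1518 11.2793] v=[-0.1611 -1.6525 1.6063]
Step 8: x=[4.8194 7.8521 11.7402] v=[-1.9862 -1.4987 2.3043]
Max displacement = 1.2488

Answer: 1.2488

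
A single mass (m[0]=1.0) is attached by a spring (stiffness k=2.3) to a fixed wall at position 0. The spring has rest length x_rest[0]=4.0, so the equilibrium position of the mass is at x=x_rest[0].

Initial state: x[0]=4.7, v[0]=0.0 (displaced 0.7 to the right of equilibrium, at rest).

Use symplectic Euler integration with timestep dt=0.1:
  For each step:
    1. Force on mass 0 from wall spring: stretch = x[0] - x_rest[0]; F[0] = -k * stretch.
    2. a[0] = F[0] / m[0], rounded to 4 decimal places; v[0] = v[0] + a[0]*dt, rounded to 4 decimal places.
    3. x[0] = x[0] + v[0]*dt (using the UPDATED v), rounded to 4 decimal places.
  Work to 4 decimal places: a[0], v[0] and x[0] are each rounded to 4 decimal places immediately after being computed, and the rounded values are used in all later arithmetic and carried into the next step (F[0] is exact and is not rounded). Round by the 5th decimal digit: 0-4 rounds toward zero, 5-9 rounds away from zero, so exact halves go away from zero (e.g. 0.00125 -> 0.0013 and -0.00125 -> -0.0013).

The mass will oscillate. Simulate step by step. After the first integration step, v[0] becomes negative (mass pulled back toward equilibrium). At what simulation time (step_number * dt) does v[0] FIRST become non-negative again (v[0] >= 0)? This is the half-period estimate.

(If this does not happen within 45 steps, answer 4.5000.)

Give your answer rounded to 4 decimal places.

Step 0: x=[4.7000] v=[0.0000]
Step 1: x=[4.6839] v=[-0.1610]
Step 2: x=[4.6521] v=[-0.3183]
Step 3: x=[4.6053] v=[-0.4683]
Step 4: x=[4.5446] v=[-0.6075]
Step 5: x=[4.4713] v=[-0.7328]
Step 6: x=[4.3872] v=[-0.8412]
Step 7: x=[4.2942] v=[-0.9303]
Step 8: x=[4.1944] v=[-0.9980]
Step 9: x=[4.0901] v=[-1.0427]
Step 10: x=[3.9838] v=[-1.0634]
Step 11: x=[3.8778] v=[-1.0597]
Step 12: x=[3.7746] v=[-1.0316]
Step 13: x=[3.6766] v=[-0.9798]
Step 14: x=[3.5861] v=[-0.9054]
Step 15: x=[3.5051] v=[-0.8102]
Step 16: x=[3.4355] v=[-0.6964]
Step 17: x=[3.3788] v=[-0.5666]
Step 18: x=[3.3364] v=[-0.4237]
Step 19: x=[3.3093] v=[-0.2711]
Step 20: x=[3.2981] v=[-0.1122]
Step 21: x=[3.3030] v=[0.0492]
First v>=0 after going negative at step 21, time=2.1000

Answer: 2.1000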